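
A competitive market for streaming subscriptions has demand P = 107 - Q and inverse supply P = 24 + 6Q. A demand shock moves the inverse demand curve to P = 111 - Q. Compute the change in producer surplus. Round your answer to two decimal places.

41.63

Initial equilibrium: Q_0 = 11.8571, P_0 = 95.1429; CS_0 = (1/2)(11.8571)(11.8571) = 70.2959, PS_0 = (1/2)(11.8571)(71.1429) = 421.7755.
New equilibrium: 111 - Q = 24 + 6Q gives Q_1 = 12.4286, P_1 = 98.5714; CS_1 = 77.2347, PS_1 = 463.4082.
Change in producer surplus = 463.4082 - 421.7755 = 41.6327.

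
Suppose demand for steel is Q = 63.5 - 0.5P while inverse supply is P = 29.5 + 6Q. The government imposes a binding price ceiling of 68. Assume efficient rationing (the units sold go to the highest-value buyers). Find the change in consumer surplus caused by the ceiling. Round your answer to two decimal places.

Rewriting demand in inverse form: P = 127 - 2Q.
Without the control, 127 - 2Q = 29.5 + 6Q so Q* = 12.1875 and P* = 102.625.
At P = 68, sellers supply (68 - 29.5)/6 = 6.4167 while buyers want more, so the quantity traded is 6.4167 at price 68.
CS goes from (1/2)(12.1875)(24.375) = 148.5352 to 337.4097 (computed as (127 - 68)(6.4167) - (1/2)(2)(6.4167)^2), a change of 188.8746.

188.87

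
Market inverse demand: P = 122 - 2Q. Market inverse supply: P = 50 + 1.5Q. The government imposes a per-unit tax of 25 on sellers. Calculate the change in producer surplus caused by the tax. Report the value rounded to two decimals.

Without the tax, 122 - 2Q = 50 + 1.5Q so Q* = 20.5714 and P* = 80.8571.
A tax on sellers shifts supply up by 25: 122 - 2Q = 50 + 1.5Q + 25, so Q_t = 13.4286. Buyers pay P_b = 95.1429; sellers receive P_s = P_b - 25 = 70.1429.
Producers lose the trapezoid between P_s and P* out to Q_t plus the triangle from Q_t to Q*: change in PS = 135.2449 - 317.3878 = -182.1429.

-182.14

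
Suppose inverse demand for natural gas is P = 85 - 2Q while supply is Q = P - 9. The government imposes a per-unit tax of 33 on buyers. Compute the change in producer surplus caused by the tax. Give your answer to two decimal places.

Rewriting supply in inverse form: P = 9 + Q.
Pre-tax equilibrium: 85 - 2Q = 9 + Q gives Q* = 25.3333, P* = 34.3333.
A tax on buyers shifts demand down by 33: (85 - 33) - 2Q = 9 + Q, so Q_t = 14.3333. Buyers pay P_b = 56.3333; sellers receive P_s = P_b - 33 = 23.3333.
PS falls from (1/2)(25.3333)(25.3333) = 320.8889 to (1/2)(14.3333)(14.3333) = 102.7222, a change of -218.1667.

-218.17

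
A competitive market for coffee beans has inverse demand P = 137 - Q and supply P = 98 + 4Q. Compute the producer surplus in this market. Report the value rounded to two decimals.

121.68

Set 137 - Q = 98 + 4Q, which gives 39 = 5Q, so Q* = 7.8 and P* = 137 - (7.8) = 129.2.
Producer surplus is the triangle above supply below P*: (1/2)(7.8)(129.2 - 98) = (1/2)(7.8)(31.2) = 121.68.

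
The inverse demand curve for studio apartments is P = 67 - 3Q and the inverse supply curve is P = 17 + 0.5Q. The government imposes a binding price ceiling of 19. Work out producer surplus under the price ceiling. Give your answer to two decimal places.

Without the control, 67 - 3Q = 17 + 0.5Q so Q* = 14.2857 and P* = 24.1429.
At the ceiling price 19, quantity supplied is (19 - 17)/0.5 = 4; supply is the short side, so Q = 4 trades at P = 19.
PS is the triangle above supply below 19: (1/2)(4)(19 - 17) = 4.

4.00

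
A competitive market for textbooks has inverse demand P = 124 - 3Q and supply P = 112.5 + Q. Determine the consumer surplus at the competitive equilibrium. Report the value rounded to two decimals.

Equilibrium: 124 - 3Q = 112.5 + Q, so Q* = 2.875 and P* = 115.375.
CS is the area between the demand curve and P* from 0 to Q*: (1/2)(2.875)(8.625) = 12.3984.

12.40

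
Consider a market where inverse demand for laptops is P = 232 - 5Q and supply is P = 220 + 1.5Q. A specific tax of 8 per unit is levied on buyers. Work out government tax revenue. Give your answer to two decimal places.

Pre-tax equilibrium: 232 - 5Q = 220 + 1.5Q gives Q* = 1.8462, P* = 222.7692.
With the tax, buyers' net willingness to pay falls by 8: (232 - 8) - 5Q = 220 + 1.5Q, so Q_t = 0.6154. Buyers pay P_b = 228.9231; sellers receive P_s = P_b - 8 = 220.9231.
Tax revenue = t x Q_t = 8 x 0.6154 = 4.9231.

4.92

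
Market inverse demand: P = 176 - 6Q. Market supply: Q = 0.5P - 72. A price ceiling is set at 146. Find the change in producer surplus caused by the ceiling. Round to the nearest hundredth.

-15.00

Rewriting supply in inverse form: P = 144 + 2Q.
Free-market equilibrium: 176 - 6Q = 144 + 2Q gives Q* = 4, P* = 152.
At P = 146, sellers supply (146 - 144)/2 = 1 while buyers want more, so the quantity traded is 1 at price 146.
PS goes from (1/2)(4)(8) = 16 to 1 (computed as (146 - 144)(1) - (1/2)(2)(1)^2), a change of -15.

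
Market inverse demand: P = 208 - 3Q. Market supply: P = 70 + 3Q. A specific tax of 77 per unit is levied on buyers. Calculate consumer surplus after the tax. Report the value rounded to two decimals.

155.04

Pre-tax equilibrium: 208 - 3Q = 70 + 3Q gives Q* = 23, P* = 139.
With the tax, buyers' net willingness to pay falls by 77: (208 - 77) - 3Q = 70 + 3Q, so Q_t = 10.1667. Buyers pay P_b = 177.5; sellers receive P_s = P_b - 77 = 100.5.
Consumer surplus is the triangle under demand above P_b: (1/2)(10.1667)(208 - 177.5) = 155.0417.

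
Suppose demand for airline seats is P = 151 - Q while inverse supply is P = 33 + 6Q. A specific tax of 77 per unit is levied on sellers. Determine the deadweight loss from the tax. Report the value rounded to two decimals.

Pre-tax equilibrium: 151 - Q = 33 + 6Q gives Q* = 16.8571, P* = 134.1429.
A tax on sellers shifts supply up by 77: 151 - Q = 33 + 6Q + 77, so Q_t = 5.8571. Buyers pay P_b = 145.1429; sellers receive P_s = P_b - 77 = 68.1429.
The welfare triangle lost has base Q* - Q_t = 11 and height t = 77, so DWL = (1/2)(11)(77) = 423.5.

423.50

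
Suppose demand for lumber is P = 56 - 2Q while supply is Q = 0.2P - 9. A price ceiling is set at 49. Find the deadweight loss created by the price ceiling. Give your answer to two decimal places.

Rewriting supply in inverse form: P = 45 + 5Q.
Free-market equilibrium: 56 - 2Q = 45 + 5Q gives Q* = 1.5714, P* = 52.8571.
At P = 49, sellers supply (49 - 45)/5 = 0.8 while buyers want more, so the quantity traded is 0.8 at price 49.
At Q = 0.8 the demand price is 54.4 and the supply price is 49. Deadweight loss is the triangle between the curves from 0.8 to 1.5714: (1/2)(54.4 - 49)(1.5714 - 0.8) = 2.0829.

2.08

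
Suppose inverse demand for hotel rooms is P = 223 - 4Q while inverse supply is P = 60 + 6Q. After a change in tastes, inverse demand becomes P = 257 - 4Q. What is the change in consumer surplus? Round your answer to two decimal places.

Initial equilibrium: Q_0 = 16.3, P_0 = 157.8; CS_0 = (1/2)(16.3)(65.2) = 531.38, PS_0 = (1/2)(16.3)(97.8) = 797.07.
New equilibrium: 257 - 4Q = 60 + 6Q gives Q_1 = 19.7, P_1 = 178.2; CS_1 = 776.18, PS_1 = 1164.27.
Change in consumer surplus = 776.18 - 531.38 = 244.8.

244.80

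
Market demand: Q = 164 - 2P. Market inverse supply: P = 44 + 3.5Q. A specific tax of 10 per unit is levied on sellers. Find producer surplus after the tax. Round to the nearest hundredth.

Rewriting demand in inverse form: P = 82 - 0.5Q.
Without the tax, 82 - 0.5Q = 44 + 3.5Q so Q* = 9.5 and P* = 77.25.
With the tax, sellers need 10 more per unit: 82 - 0.5Q = 44 + 3.5Q + 10, so Q_t = 7. Buyers pay P_b = 78.5; sellers receive P_s = P_b - 10 = 68.5.
PS = (1/2)(Q_t)(P_s - 44) = (1/2)(7)(24.5) = 85.75.

85.75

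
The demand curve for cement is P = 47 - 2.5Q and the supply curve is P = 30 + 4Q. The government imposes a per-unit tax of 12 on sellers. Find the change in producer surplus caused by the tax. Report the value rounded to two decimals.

-12.50

Without the tax, 47 - 2.5Q = 30 + 4Q so Q* = 2.6154 and P* = 40.4615.
A tax on sellers shifts supply up by 12: 47 - 2.5Q = 30 + 4Q + 12, so Q_t = 0.7692. Buyers pay P_b = 45.0769; sellers receive P_s = P_b - 12 = 33.0769.
Producers lose the trapezoid between P_s and P* out to Q_t plus the triangle from Q_t to Q*: change in PS = 1.1834 - 13.6805 = -12.497.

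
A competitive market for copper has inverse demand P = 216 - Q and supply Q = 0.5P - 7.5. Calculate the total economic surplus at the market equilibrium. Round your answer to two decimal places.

Rewriting supply in inverse form: P = 15 + 2Q.
Equilibrium: 216 - Q = 15 + 2Q, so Q* = 67 and P* = 149.
Total surplus is the full triangle between the curves from 0 to Q*: (1/2)(67)(216 - 15) = 6733.5.

6733.50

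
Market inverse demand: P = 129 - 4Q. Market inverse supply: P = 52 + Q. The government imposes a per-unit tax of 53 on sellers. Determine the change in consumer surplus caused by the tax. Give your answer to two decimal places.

-428.24

Pre-tax equilibrium: 129 - 4Q = 52 + Q gives Q* = 15.4, P* = 67.4.
With the tax, sellers need 53 more per unit: 129 - 4Q = 52 + Q + 53, so Q_t = 4.8. Buyers pay P_b = 109.8; sellers receive P_s = P_b - 53 = 56.8.
CS falls from (1/2)(15.4)(61.6) = 474.32 to (1/2)(4.8)(19.2) = 46.08, a change of -428.24.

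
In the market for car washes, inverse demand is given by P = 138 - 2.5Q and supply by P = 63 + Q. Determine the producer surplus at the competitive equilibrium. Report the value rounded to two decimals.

229.59

Setting demand equal to supply, 75 = 3.5Q, so Q* = 21.4286 and P* = 84.4286.
Producer surplus is the triangle above supply below P*: (1/2)(21.4286)(84.4286 - 63) = (1/2)(21.4286)(21.4286) = 229.5918.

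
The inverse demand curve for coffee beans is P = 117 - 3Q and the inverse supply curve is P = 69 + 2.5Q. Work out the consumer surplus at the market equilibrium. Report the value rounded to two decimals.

114.25

Setting demand equal to supply, 48 = 5.5Q, so Q* = 8.7273 and P* = 90.8182.
CS is the area between the demand curve and P* from 0 to Q*: (1/2)(8.7273)(26.1818) = 114.2479.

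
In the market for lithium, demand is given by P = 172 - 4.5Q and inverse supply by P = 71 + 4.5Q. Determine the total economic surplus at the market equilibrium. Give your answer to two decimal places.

566.72

Equilibrium: 172 - 4.5Q = 71 + 4.5Q, so Q* = 11.2222 and P* = 121.5.
Total surplus is the full triangle between the curves from 0 to Q*: (1/2)(11.2222)(172 - 71) = 566.7222.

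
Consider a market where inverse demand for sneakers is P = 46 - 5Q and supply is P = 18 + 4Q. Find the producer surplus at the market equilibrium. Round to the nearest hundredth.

Equilibrium: 46 - 5Q = 18 + 4Q, so Q* = 3.1111 and P* = 30.4444.
Producer surplus is the triangle above supply below P*: (1/2)(3.1111)(30.4444 - 18) = (1/2)(3.1111)(12.4444) = 19.358.

19.36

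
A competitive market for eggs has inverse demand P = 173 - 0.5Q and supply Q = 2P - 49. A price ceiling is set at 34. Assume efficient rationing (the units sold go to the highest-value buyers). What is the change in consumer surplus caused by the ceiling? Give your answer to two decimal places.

-2962.31

Rewriting supply in inverse form: P = 24.5 + 0.5Q.
Free-market equilibrium: 173 - 0.5Q = 24.5 + 0.5Q gives Q* = 148.5, P* = 98.75.
At the ceiling price 34, quantity supplied is (34 - 24.5)/0.5 = 19; supply is the short side, so Q = 19 trades at P = 34.
CS goes from (1/2)(148.5)(74.25) = 5513.0625 to 2550.75 (computed as (173 - 34)(19) - (1/2)(0.5)(19)^2), a change of -2962.3125.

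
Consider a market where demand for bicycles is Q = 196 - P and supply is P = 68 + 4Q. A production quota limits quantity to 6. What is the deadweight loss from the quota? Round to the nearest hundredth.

Rewriting demand in inverse form: P = 196 - Q.
Unrestricted equilibrium: Q* = (196 - 68)/(1 + 4) = 25.6.
At Q = 6 the demand price is 196 - (6) = 190 and the supply price is 68 + 4(6) = 92.
DWL = (1/2)(gap between curves at 6) x (Q* - 6) = (1/2)(98)(19.6) = 960.4.

960.40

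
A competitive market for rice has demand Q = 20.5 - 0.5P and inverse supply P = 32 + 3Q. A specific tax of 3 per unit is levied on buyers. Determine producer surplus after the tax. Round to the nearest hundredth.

2.16

Rewriting demand in inverse form: P = 41 - 2Q.
Pre-tax equilibrium: 41 - 2Q = 32 + 3Q gives Q* = 1.8, P* = 37.4.
A tax on buyers shifts demand down by 3: (41 - 3) - 2Q = 32 + 3Q, so Q_t = 1.2. Buyers pay P_b = 38.6; sellers receive P_s = P_b - 3 = 35.6.
Producer surplus is the triangle above supply below P_s: (1/2)(1.2)(35.6 - 32) = 2.16.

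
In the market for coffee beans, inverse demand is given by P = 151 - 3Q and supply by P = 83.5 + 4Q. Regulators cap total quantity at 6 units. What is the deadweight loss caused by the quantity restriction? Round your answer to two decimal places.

46.45

Unrestricted equilibrium: Q* = (151 - 83.5)/(3 + 4) = 9.6429.
At Q = 6 the demand price is 151 - 3(6) = 133 and the supply price is 83.5 + 4(6) = 107.5.
Deadweight loss is the triangle between the curves from 6 to 9.6429: (1/2)(133 - 107.5)(9.6429 - 6) = 46.4464.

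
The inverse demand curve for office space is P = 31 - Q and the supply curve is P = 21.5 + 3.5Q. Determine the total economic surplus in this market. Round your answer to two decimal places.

Equilibrium: 31 - Q = 21.5 + 3.5Q, so Q* = 2.1111 and P* = 28.8889.
Total surplus is the full triangle between the curves from 0 to Q*: (1/2)(2.1111)(31 - 21.5) = 10.0278.

10.03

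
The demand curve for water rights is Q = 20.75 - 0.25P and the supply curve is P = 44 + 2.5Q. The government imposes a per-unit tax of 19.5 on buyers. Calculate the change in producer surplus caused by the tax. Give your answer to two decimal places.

-33.75

Rewriting demand in inverse form: P = 83 - 4Q.
Without the tax, 83 - 4Q = 44 + 2.5Q so Q* = 6 and P* = 59.
With the tax, buyers' net willingness to pay falls by 19.5: (83 - 19.5) - 4Q = 44 + 2.5Q, so Q_t = 3. Buyers pay P_b = 71; sellers receive P_s = P_b - 19.5 = 51.5.
Producers lose the trapezoid between P_s and P* out to Q_t plus the triangle from Q_t to Q*: change in PS = 11.25 - 45 = -33.75.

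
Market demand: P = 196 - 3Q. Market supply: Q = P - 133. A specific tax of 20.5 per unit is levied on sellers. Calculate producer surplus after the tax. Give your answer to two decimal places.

56.45

Rewriting supply in inverse form: P = 133 + Q.
Pre-tax equilibrium: 196 - 3Q = 133 + Q gives Q* = 15.75, P* = 148.75.
A tax on sellers shifts supply up by 20.5: 196 - 3Q = 133 + Q + 20.5, so Q_t = 10.625. Buyers pay P_b = 164.125; sellers receive P_s = P_b - 20.5 = 143.625.
PS = (1/2)(Q_t)(P_s - 133) = (1/2)(10.625)(10.625) = 56.4453.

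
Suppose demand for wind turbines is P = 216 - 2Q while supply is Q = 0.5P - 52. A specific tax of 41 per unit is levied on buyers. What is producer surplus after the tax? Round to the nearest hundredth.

315.06

Rewriting supply in inverse form: P = 104 + 2Q.
Without the tax, 216 - 2Q = 104 + 2Q so Q* = 28 and P* = 160.
With the tax, buyers' net willingness to pay falls by 41: (216 - 41) - 2Q = 104 + 2Q, so Q_t = 17.75. Buyers pay P_b = 180.5; sellers receive P_s = P_b - 41 = 139.5.
PS = (1/2)(Q_t)(P_s - 104) = (1/2)(17.75)(35.5) = 315.0625.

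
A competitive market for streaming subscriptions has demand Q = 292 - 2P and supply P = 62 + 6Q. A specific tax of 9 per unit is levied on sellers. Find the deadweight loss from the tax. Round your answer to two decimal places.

Rewriting demand in inverse form: P = 146 - 0.5Q.
Pre-tax equilibrium: 146 - 0.5Q = 62 + 6Q gives Q* = 12.9231, P* = 139.5385.
A tax on sellers shifts supply up by 9: 146 - 0.5Q = 62 + 6Q + 9, so Q_t = 11.5385. Buyers pay P_b = 140.2308; sellers receive P_s = P_b - 9 = 131.2308.
Deadweight loss is the triangle between the curves from Q_t to Q*: (1/2)(12.9231 - 11.5385)(9) = 6.2308.

6.23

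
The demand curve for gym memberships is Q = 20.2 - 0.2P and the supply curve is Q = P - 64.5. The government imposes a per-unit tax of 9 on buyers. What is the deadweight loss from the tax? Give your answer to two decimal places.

6.75

Rewriting demand in inverse form: P = 101 - 5Q.
Rewriting supply in inverse form: P = 64.5 + Q.
Pre-tax equilibrium: 101 - 5Q = 64.5 + Q gives Q* = 6.0833, P* = 70.5833.
A tax on buyers shifts demand down by 9: (101 - 9) - 5Q = 64.5 + Q, so Q_t = 4.5833. Buyers pay P_b = 78.0833; sellers receive P_s = P_b - 9 = 69.0833.
Deadweight loss is the triangle between the curves from Q_t to Q*: (1/2)(6.0833 - 4.5833)(9) = 6.75.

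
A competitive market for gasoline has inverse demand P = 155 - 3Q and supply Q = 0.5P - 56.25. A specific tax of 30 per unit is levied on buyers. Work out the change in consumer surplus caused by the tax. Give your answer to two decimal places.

-99.00

Rewriting supply in inverse form: P = 112.5 + 2Q.
Pre-tax equilibrium: 155 - 3Q = 112.5 + 2Q gives Q* = 8.5, P* = 129.5.
A tax on buyers shifts demand down by 30: (155 - 30) - 3Q = 112.5 + 2Q, so Q_t = 2.5. Buyers pay P_b = 147.5; sellers receive P_s = P_b - 30 = 117.5.
CS falls from (1/2)(8.5)(25.5) = 108.375 to (1/2)(2.5)(7.5) = 9.375, a change of -99.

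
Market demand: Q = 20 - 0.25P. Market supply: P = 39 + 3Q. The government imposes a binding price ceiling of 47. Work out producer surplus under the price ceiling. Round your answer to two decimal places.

10.67

Rewriting demand in inverse form: P = 80 - 4Q.
Without the control, 80 - 4Q = 39 + 3Q so Q* = 5.8571 and P* = 56.5714.
At the ceiling price 47, quantity supplied is (47 - 39)/3 = 2.6667; supply is the short side, so Q = 2.6667 trades at P = 47.
PS is the triangle above supply below 47: (1/2)(2.6667)(47 - 39) = 10.6667.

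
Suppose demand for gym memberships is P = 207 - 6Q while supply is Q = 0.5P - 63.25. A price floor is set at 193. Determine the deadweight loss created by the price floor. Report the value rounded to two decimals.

238.96

Rewriting supply in inverse form: P = 126.5 + 2Q.
Without the control, 207 - 6Q = 126.5 + 2Q so Q* = 10.0625 and P* = 146.625.
At the floor price 193, quantity demanded is (207 - 193)/6 = 2.3333; demand is the short side, so Q = 2.3333 trades at P = 193.
The lost-trades triangle has base Q* - 2.3333 = 7.7292 and height equal to the gap between the curves at Q = 2.3333, which is 193 - 131.1667 = 61.8333. DWL = (1/2)(7.7292)(61.8333) = 238.9601.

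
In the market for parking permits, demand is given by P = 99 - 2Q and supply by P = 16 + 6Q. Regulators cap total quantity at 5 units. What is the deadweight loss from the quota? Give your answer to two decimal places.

Unrestricted equilibrium: Q* = (99 - 16)/(2 + 6) = 10.375.
At Q = 5 the demand price is 99 - 2(5) = 89 and the supply price is 16 + 6(5) = 46.
DWL = (1/2)(gap between curves at 5) x (Q* - 5) = (1/2)(43)(5.375) = 115.5625.

115.56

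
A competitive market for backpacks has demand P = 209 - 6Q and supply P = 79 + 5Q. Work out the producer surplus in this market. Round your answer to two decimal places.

349.17

Set 209 - 6Q = 79 + 5Q, which gives 130 = 11Q, so Q* = 11.8182 and P* = 209 - 6(11.8182) = 138.0909.
PS is the area between P* and the supply curve from 0 to Q*: (1/2)(11.8182)(59.0909) = 349.1736.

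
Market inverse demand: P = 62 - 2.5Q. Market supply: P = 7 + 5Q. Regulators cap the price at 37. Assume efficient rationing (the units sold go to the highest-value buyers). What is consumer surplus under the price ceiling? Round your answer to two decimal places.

105.00

Free-market equilibrium: 62 - 2.5Q = 7 + 5Q gives Q* = 7.3333, P* = 43.6667.
At the ceiling price 37, quantity supplied is (37 - 7)/5 = 6; supply is the short side, so Q = 6 trades at P = 37.
The demand price at Q = 6 is 47. CS is the trapezoid between demand and 37 over [0, 6]: (1/2)[(62 - 37) + (47 - 37)](6) = 105.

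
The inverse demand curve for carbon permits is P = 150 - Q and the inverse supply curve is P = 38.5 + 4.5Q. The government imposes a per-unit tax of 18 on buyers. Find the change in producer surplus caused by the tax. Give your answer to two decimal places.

-274.46

Pre-tax equilibrium: 150 - Q = 38.5 + 4.5Q gives Q* = 20.2727, P* = 129.7273.
With the tax, buyers' net willingness to pay falls by 18: (150 - 18) - Q = 38.5 + 4.5Q, so Q_t = 17. Buyers pay P_b = 133; sellers receive P_s = P_b - 18 = 115.
PS falls from (1/2)(20.2727)(91.2273) = 924.7128 to (1/2)(17)(76.5) = 650.25, a change of -274.4628.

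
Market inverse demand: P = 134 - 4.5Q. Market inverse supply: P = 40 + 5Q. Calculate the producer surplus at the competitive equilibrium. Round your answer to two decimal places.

Set 134 - 4.5Q = 40 + 5Q, which gives 94 = 9.5Q, so Q* = 9.8947 and P* = 134 - 4.5(9.8947) = 89.4737.
PS is the area between P* and the supply curve from 0 to Q*: (1/2)(9.8947)(49.4737) = 244.7645.

244.76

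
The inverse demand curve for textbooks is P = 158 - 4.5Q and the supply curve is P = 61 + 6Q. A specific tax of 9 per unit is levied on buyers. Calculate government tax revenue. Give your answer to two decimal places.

75.43

Without the tax, 158 - 4.5Q = 61 + 6Q so Q* = 9.2381 and P* = 116.4286.
With the tax, buyers' net willingness to pay falls by 9: (158 - 9) - 4.5Q = 61 + 6Q, so Q_t = 8.381. Buyers pay P_b = 120.2857; sellers receive P_s = P_b - 9 = 111.2857.
Revenue is the tax times quantity traded: 9 x 8.381 = 75.4286.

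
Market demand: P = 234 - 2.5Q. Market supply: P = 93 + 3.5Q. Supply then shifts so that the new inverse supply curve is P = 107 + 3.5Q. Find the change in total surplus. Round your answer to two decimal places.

Initial equilibrium: Q_0 = 23.5, P_0 = 175.25; CS_0 = (1/2)(23.5)(58.75) = 690.3125, PS_0 = (1/2)(23.5)(82.25) = 966.4375.
New equilibrium: 234 - 2.5Q = 107 + 3.5Q gives Q_1 = 21.1667, P_1 = 181.0833; CS_1 = 560.0347, PS_1 = 784.0486.
Change in total surplus = (560.0347 + 784.0486) - (690.3125 + 966.4375) = -312.6667.

-312.67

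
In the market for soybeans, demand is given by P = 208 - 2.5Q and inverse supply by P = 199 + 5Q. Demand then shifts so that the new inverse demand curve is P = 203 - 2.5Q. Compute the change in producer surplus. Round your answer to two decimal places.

-2.89

Initial equilibrium: Q_0 = 1.2, P_0 = 205; CS_0 = (1/2)(1.2)(3) = 1.8, PS_0 = (1/2)(1.2)(6) = 3.6.
New equilibrium: 203 - 2.5Q = 199 + 5Q gives Q_1 = 0.5333, P_1 = 201.6667; CS_1 = 0.3556, PS_1 = 0.7111.
Change in producer surplus = 0.7111 - 3.6 = -2.8889.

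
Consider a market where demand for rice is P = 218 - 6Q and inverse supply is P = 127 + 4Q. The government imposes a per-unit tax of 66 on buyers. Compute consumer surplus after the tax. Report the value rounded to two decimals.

18.75

Without the tax, 218 - 6Q = 127 + 4Q so Q* = 9.1 and P* = 163.4.
A tax on buyers shifts demand down by 66: (218 - 66) - 6Q = 127 + 4Q, so Q_t = 2.5. Buyers pay P_b = 203; sellers receive P_s = P_b - 66 = 137.
CS = (1/2)(Q_t)(218 - P_b) = (1/2)(2.5)(15) = 18.75.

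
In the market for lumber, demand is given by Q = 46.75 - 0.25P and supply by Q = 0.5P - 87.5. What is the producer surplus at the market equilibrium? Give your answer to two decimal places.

Rewriting demand in inverse form: P = 187 - 4Q.
Rewriting supply in inverse form: P = 175 + 2Q.
Setting demand equal to supply, 12 = 6Q, so Q* = 2 and P* = 179.
The supply curve's price intercept is 175, so PS = (1/2)(Q*)(P* - 175) = (1/2)(2)(4) = 4.

4.00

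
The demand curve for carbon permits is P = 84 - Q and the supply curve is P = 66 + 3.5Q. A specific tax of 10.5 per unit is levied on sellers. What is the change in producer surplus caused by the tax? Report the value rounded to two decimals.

-23.14

Without the tax, 84 - Q = 66 + 3.5Q so Q* = 4 and P* = 80.
A tax on sellers shifts supply up by 10.5: 84 - Q = 66 + 3.5Q + 10.5, so Q_t = 1.6667. Buyers pay P_b = 82.3333; sellers receive P_s = P_b - 10.5 = 71.8333.
PS falls from (1/2)(4)(14) = 28 to (1/2)(1.6667)(5.8333) = 4.8611, a change of -23.1389.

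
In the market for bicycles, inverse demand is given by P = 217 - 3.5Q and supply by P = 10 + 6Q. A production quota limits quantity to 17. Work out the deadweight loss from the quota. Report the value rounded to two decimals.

Without the quota, 217 - 3.5Q = 10 + 6Q gives Q* = 21.7895.
At Q = 17 the demand price is 217 - 3.5(17) = 157.5 and the supply price is 10 + 6(17) = 112.
DWL = (1/2)(gap between curves at 17) x (Q* - 17) = (1/2)(45.5)(4.7895) = 108.9605.

108.96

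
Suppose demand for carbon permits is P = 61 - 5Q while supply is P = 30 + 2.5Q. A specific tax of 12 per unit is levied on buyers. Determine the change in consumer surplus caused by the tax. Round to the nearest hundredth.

Pre-tax equilibrium: 61 - 5Q = 30 + 2.5Q gives Q* = 4.1333, P* = 40.3333.
With the tax, buyers' net willingness to pay falls by 12: (61 - 12) - 5Q = 30 + 2.5Q, so Q_t = 2.5333. Buyers pay P_b = 48.3333; sellers receive P_s = P_b - 12 = 36.3333.
CS falls from (1/2)(4.1333)(20.6667) = 42.7111 to (1/2)(2.5333)(12.6667) = 16.0444, a change of -26.6667.

-26.67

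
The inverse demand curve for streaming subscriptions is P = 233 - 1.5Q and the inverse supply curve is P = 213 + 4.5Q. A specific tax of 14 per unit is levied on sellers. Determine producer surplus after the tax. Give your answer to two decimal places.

2.25

Pre-tax equilibrium: 233 - 1.5Q = 213 + 4.5Q gives Q* = 3.3333, P* = 228.
With the tax, sellers need 14 more per unit: 233 - 1.5Q = 213 + 4.5Q + 14, so Q_t = 1. Buyers pay P_b = 231.5; sellers receive P_s = P_b - 14 = 217.5.
PS = (1/2)(Q_t)(P_s - 213) = (1/2)(1)(4.5) = 2.25.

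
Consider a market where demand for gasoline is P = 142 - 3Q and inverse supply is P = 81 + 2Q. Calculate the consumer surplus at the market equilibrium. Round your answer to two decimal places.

Set 142 - 3Q = 81 + 2Q, which gives 61 = 5Q, so Q* = 12.2 and P* = 142 - 3(12.2) = 105.4.
CS is the area between the demand curve and P* from 0 to Q*: (1/2)(12.2)(36.6) = 223.26.

223.26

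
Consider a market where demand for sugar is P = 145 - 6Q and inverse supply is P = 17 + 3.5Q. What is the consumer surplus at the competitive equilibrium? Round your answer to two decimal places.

544.62

Set 145 - 6Q = 17 + 3.5Q, which gives 128 = 9.5Q, so Q* = 13.4737 and P* = 145 - 6(13.4737) = 64.1579.
CS is the area between the demand curve and P* from 0 to Q*: (1/2)(13.4737)(80.8421) = 544.6205.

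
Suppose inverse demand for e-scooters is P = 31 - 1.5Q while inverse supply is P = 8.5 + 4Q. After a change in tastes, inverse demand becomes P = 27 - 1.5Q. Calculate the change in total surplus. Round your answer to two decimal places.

-14.91

Initial equilibrium: Q_0 = 4.0909, P_0 = 24.8636; CS_0 = (1/2)(4.0909)(6.1364) = 12.5517, PS_0 = (1/2)(4.0909)(16.3636) = 33.4711.
New equilibrium: 27 - 1.5Q = 8.5 + 4Q gives Q_1 = 3.3636, P_1 = 21.9545; CS_1 = 8.4855, PS_1 = 22.6281.
Change in total surplus = (8.4855 + 22.6281) - (12.5517 + 33.4711) = -14.9091.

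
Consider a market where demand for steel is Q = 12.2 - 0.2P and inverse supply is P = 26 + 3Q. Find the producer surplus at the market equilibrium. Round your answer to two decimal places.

Rewriting demand in inverse form: P = 61 - 5Q.
Set 61 - 5Q = 26 + 3Q, which gives 35 = 8Q, so Q* = 4.375 and P* = 61 - 5(4.375) = 39.125.
Producer surplus is the triangle above supply below P*: (1/2)(4.375)(39.125 - 26) = (1/2)(4.375)(13.125) = 28.7109.

28.71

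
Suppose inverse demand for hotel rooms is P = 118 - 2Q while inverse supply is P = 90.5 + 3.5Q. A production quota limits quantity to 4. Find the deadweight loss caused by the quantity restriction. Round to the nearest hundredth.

Unrestricted equilibrium: Q* = (118 - 90.5)/(2 + 3.5) = 5.
At Q = 4 the demand price is 118 - 2(4) = 110 and the supply price is 90.5 + 3.5(4) = 104.5.
DWL = (1/2)(gap between curves at 4) x (Q* - 4) = (1/2)(5.5)(1) = 2.75.

2.75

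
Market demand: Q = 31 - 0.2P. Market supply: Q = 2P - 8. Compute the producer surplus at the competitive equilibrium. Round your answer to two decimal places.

188.44

Rewriting demand in inverse form: P = 155 - 5Q.
Rewriting supply in inverse form: P = 4 + 0.5Q.
Set 155 - 5Q = 4 + 0.5Q, which gives 151 = 5.5Q, so Q* = 27.4545 and P* = 155 - 5(27.4545) = 17.7273.
Producer surplus is the triangle above supply below P*: (1/2)(27.4545)(17.7273 - 4) = (1/2)(27.4545)(13.7273) = 188.438.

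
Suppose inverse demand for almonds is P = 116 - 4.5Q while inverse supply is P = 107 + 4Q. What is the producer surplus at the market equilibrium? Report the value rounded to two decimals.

Setting demand equal to supply, 9 = 8.5Q, so Q* = 1.0588 and P* = 111.2353.
PS is the area between P* and the supply curve from 0 to Q*: (1/2)(1.0588)(4.2353) = 2.2422.

2.24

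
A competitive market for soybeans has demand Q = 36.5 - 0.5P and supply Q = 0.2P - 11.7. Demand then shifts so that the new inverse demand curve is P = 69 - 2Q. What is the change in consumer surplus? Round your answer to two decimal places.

-2.04

Rewriting demand in inverse form: P = 73 - 2Q.
Rewriting supply in inverse form: P = 58.5 + 5Q.
Initial equilibrium: Q_0 = 2.0714, P_0 = 68.8571; CS_0 = (1/2)(2.0714)(4.1429) = 4.2908, PS_0 = (1/2)(2.0714)(10.3571) = 10.727.
New equilibrium: 69 - 2Q = 58.5 + 5Q gives Q_1 = 1.5, P_1 = 66; CS_1 = 2.25, PS_1 = 5.625.
Change in consumer surplus = 2.25 - 4.2908 = -2.0408.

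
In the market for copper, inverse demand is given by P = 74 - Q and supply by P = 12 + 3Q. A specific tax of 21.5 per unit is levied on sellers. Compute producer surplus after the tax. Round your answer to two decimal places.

Pre-tax equilibrium: 74 - Q = 12 + 3Q gives Q* = 15.5, P* = 58.5.
With the tax, sellers need 21.5 more per unit: 74 - Q = 12 + 3Q + 21.5, so Q_t = 10.125. Buyers pay P_b = 63.875; sellers receive P_s = P_b - 21.5 = 42.375.
Producer surplus is the triangle above supply below P_s: (1/2)(10.125)(42.375 - 12) = 153.7734.

153.77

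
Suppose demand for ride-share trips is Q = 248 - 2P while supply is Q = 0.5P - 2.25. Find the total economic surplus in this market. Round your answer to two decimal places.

Rewriting demand in inverse form: P = 124 - 0.5Q.
Rewriting supply in inverse form: P = 4.5 + 2Q.
Setting demand equal to supply, 119.5 = 2.5Q, so Q* = 47.8 and P* = 100.1.
CS = (1/2)(47.8)(23.9) = 571.21 and PS = (1/2)(47.8)(95.6) = 2284.84, so total surplus = 2856.05.

2856.05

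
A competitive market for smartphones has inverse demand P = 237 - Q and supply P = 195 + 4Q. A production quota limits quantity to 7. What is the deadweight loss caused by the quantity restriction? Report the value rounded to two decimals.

Unrestricted equilibrium: Q* = (237 - 195)/(1 + 4) = 8.4.
At Q = 7 the demand price is 237 - (7) = 230 and the supply price is 195 + 4(7) = 223.
Deadweight loss is the triangle between the curves from 7 to 8.4: (1/2)(230 - 223)(8.4 - 7) = 4.9.

4.90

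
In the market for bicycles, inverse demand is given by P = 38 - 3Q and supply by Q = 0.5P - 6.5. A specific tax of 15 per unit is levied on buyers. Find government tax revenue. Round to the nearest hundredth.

30.00

Rewriting supply in inverse form: P = 13 + 2Q.
Pre-tax equilibrium: 38 - 3Q = 13 + 2Q gives Q* = 5, P* = 23.
A tax on buyers shifts demand down by 15: (38 - 15) - 3Q = 13 + 2Q, so Q_t = 2. Buyers pay P_b = 32; sellers receive P_s = P_b - 15 = 17.
Tax revenue = t x Q_t = 15 x 2 = 30.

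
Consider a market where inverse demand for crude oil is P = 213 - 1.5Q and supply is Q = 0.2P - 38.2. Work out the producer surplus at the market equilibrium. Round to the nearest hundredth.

28.64

Rewriting supply in inverse form: P = 191 + 5Q.
Equilibrium: 213 - 1.5Q = 191 + 5Q, so Q* = 3.3846 and P* = 207.9231.
Producer surplus is the triangle above supply below P*: (1/2)(3.3846)(207.9231 - 191) = (1/2)(3.3846)(16.9231) = 28.6391.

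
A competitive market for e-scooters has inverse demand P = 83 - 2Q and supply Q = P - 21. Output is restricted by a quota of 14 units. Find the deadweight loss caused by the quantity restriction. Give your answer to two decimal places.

66.67

Rewriting supply in inverse form: P = 21 + Q.
Unrestricted equilibrium: Q* = (83 - 21)/(2 + 1) = 20.6667.
At Q = 14 the demand price is 83 - 2(14) = 55 and the supply price is 21 + (14) = 35.
DWL = (1/2)(gap between curves at 14) x (Q* - 14) = (1/2)(20)(6.6667) = 66.6667.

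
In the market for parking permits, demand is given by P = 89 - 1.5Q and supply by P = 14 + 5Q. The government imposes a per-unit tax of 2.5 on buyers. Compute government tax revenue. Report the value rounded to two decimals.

27.88

Pre-tax equilibrium: 89 - 1.5Q = 14 + 5Q gives Q* = 11.5385, P* = 71.6923.
With the tax, buyers' net willingness to pay falls by 2.5: (89 - 2.5) - 1.5Q = 14 + 5Q, so Q_t = 11.1538. Buyers pay P_b = 72.2692; sellers receive P_s = P_b - 2.5 = 69.7692.
Revenue is the tax times quantity traded: 2.5 x 11.1538 = 27.8846.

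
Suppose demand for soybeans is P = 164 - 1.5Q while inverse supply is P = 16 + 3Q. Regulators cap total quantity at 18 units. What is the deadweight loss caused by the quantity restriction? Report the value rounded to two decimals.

498.78

Without the quota, 164 - 1.5Q = 16 + 3Q gives Q* = 32.8889.
At Q = 18 the demand price is 164 - 1.5(18) = 137 and the supply price is 16 + 3(18) = 70.
Deadweight loss is the triangle between the curves from 18 to 32.8889: (1/2)(137 - 70)(32.8889 - 18) = 498.7778.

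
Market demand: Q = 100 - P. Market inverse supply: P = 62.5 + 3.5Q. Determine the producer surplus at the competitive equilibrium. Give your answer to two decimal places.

121.53

Rewriting demand in inverse form: P = 100 - Q.
Set 100 - Q = 62.5 + 3.5Q, which gives 37.5 = 4.5Q, so Q* = 8.3333 and P* = 100 - (8.3333) = 91.6667.
Producer surplus is the triangle above supply below P*: (1/2)(8.3333)(91.6667 - 62.5) = (1/2)(8.3333)(29.1667) = 121.5278.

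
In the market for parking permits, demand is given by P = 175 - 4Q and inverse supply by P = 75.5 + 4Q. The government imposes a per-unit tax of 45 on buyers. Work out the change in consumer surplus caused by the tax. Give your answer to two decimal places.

Pre-tax equilibrium: 175 - 4Q = 75.5 + 4Q gives Q* = 12.4375, P* = 125.25.
A tax on buyers shifts demand down by 45: (175 - 45) - 4Q = 75.5 + 4Q, so Q_t = 6.8125. Buyers pay P_b = 147.75; sellers receive P_s = P_b - 45 = 102.75.
Consumers lose the trapezoid between P* and P_b out to Q_t plus the triangle from Q_t to Q*: change in CS = 92.8203 - 309.3828 = -216.5625.

-216.56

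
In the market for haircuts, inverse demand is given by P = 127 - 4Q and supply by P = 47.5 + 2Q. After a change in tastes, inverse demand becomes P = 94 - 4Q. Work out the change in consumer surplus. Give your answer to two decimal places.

-231.00

Initial equilibrium: Q_0 = 13.25, P_0 = 74; CS_0 = (1/2)(13.25)(53) = 351.125, PS_0 = (1/2)(13.25)(26.5) = 175.5625.
New equilibrium: 94 - 4Q = 47.5 + 2Q gives Q_1 = 7.75, P_1 = 63; CS_1 = 120.125, PS_1 = 60.0625.
Change in consumer surplus = 120.125 - 351.125 = -231.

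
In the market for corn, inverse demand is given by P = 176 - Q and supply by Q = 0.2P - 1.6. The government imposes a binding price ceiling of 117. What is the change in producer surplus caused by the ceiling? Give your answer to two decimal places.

-771.90

Rewriting supply in inverse form: P = 8 + 5Q.
Without the control, 176 - Q = 8 + 5Q so Q* = 28 and P* = 148.
At the ceiling price 117, quantity supplied is (117 - 8)/5 = 21.8; supply is the short side, so Q = 21.8 trades at P = 117.
PS goes from (1/2)(28)(140) = 1960 to 1188.1 (computed as (117 - 8)(21.8) - (1/2)(5)(21.8)^2), a change of -771.9.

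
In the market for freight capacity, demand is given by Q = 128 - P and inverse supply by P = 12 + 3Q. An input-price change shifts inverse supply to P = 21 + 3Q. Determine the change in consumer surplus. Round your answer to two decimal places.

Rewriting demand in inverse form: P = 128 - Q.
Initial equilibrium: Q_0 = 29, P_0 = 99; CS_0 = (1/2)(29)(29) = 420.5, PS_0 = (1/2)(29)(87) = 1261.5.
New equilibrium: 128 - Q = 21 + 3Q gives Q_1 = 26.75, P_1 = 101.25; CS_1 = 357.7812, PS_1 = 1073.3438.
Change in consumer surplus = 357.7812 - 420.5 = -62.7188.

-62.72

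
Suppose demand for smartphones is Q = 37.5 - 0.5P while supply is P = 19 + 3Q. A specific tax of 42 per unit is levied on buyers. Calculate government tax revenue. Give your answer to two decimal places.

Rewriting demand in inverse form: P = 75 - 2Q.
Pre-tax equilibrium: 75 - 2Q = 19 + 3Q gives Q* = 11.2, P* = 52.6.
A tax on buyers shifts demand down by 42: (75 - 42) - 2Q = 19 + 3Q, so Q_t = 2.8. Buyers pay P_b = 69.4; sellers receive P_s = P_b - 42 = 27.4.
Revenue is the tax times quantity traded: 42 x 2.8 = 117.6.

117.60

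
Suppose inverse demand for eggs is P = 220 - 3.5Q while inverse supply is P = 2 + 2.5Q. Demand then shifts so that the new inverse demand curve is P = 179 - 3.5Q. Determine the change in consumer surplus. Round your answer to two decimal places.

-787.26

Initial equilibrium: Q_0 = 36.3333, P_0 = 92.8333; CS_0 = (1/2)(36.3333)(127.1667) = 2310.1944, PS_0 = (1/2)(36.3333)(90.8333) = 1650.1389.
New equilibrium: 179 - 3.5Q = 2 + 2.5Q gives Q_1 = 29.5, P_1 = 75.75; CS_1 = 1522.9375, PS_1 = 1087.8125.
Change in consumer surplus = 1522.9375 - 2310.1944 = -787.2569.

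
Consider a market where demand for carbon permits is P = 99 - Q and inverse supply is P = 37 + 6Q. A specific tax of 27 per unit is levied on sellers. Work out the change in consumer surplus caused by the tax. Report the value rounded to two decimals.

Without the tax, 99 - Q = 37 + 6Q so Q* = 8.8571 and P* = 90.1429.
With the tax, sellers need 27 more per unit: 99 - Q = 37 + 6Q + 27, so Q_t = 5. Buyers pay P_b = 94; sellers receive P_s = P_b - 27 = 67.
Consumers lose the trapezoid between P* and P_b out to Q_t plus the triangle from Q_t to Q*: change in CS = 12.5 - 39.2245 = -26.7245.

-26.72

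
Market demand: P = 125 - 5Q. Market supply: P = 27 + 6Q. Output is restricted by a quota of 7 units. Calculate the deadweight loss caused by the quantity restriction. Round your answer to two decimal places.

Unrestricted equilibrium: Q* = (125 - 27)/(5 + 6) = 8.9091.
At Q = 7 the demand price is 125 - 5(7) = 90 and the supply price is 27 + 6(7) = 69.
Deadweight loss is the triangle between the curves from 7 to 8.9091: (1/2)(90 - 69)(8.9091 - 7) = 20.0455.

20.05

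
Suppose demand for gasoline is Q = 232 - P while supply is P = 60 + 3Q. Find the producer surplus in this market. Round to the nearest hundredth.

Rewriting demand in inverse form: P = 232 - Q.
Equilibrium: 232 - Q = 60 + 3Q, so Q* = 43 and P* = 189.
The supply curve's price intercept is 60, so PS = (1/2)(Q*)(P* - 60) = (1/2)(43)(129) = 2773.5.

2773.50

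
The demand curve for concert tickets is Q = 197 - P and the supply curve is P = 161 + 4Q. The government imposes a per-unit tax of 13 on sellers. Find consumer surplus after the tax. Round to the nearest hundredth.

Rewriting demand in inverse form: P = 197 - Q.
Without the tax, 197 - Q = 161 + 4Q so Q* = 7.2 and P* = 189.8.
With the tax, sellers need 13 more per unit: 197 - Q = 161 + 4Q + 13, so Q_t = 4.6. Buyers pay P_b = 192.4; sellers receive P_s = P_b - 13 = 179.4.
CS = (1/2)(Q_t)(197 - P_b) = (1/2)(4.6)(4.6) = 10.58.

10.58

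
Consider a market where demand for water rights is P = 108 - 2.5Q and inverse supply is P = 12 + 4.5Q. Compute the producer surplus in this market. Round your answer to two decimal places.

423.18

Setting demand equal to supply, 96 = 7Q, so Q* = 13.7143 and P* = 73.7143.
PS is the area between P* and the supply curve from 0 to Q*: (1/2)(13.7143)(61.7143) = 423.1837.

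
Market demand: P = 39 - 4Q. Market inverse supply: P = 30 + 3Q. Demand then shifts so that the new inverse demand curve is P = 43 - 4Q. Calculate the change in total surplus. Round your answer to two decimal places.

Initial equilibrium: Q_0 = 1.2857, P_0 = 33.8571; CS_0 = (1/2)(1.2857)(5.1429) = 3.3061, PS_0 = (1/2)(1.2857)(3.8571) = 2.4796.
New equilibrium: 43 - 4Q = 30 + 3Q gives Q_1 = 1.8571, P_1 = 35.5714; CS_1 = 6.898, PS_1 = 5.1735.
Change in total surplus = (6.898 + 5.1735) - (3.3061 + 2.4796) = 6.2857.

6.29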